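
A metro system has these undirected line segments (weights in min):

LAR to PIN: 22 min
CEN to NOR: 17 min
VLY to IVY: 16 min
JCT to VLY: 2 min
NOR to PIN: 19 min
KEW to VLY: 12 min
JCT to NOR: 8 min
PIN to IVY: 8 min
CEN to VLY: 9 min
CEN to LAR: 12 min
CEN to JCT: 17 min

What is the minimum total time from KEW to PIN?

Settle nodes by increasing distance from KEW:
KEW: 0
VLY: 12  (via KEW)
JCT: 14  (via VLY)
CEN: 21  (via VLY)
NOR: 22  (via JCT)
IVY: 28  (via VLY)
LAR: 33  (via CEN)
PIN: 36  (via IVY)
Shortest route: KEW → VLY → IVY → PIN = 36 min.

36 min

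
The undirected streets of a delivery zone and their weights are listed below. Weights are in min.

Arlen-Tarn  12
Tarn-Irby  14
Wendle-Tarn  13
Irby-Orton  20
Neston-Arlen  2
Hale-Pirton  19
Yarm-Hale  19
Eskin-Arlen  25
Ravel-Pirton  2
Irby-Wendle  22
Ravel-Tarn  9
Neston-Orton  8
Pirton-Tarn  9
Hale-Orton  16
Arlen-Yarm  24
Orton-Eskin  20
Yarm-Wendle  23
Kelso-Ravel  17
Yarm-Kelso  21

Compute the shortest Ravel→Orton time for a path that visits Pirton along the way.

Best Ravel to Pirton: Ravel → Pirton costing 2
Best Pirton to Orton: Pirton → Tarn → Arlen → Neston → Orton costing 31
Total via Pirton: 2 + 31 = 33 min.

33 min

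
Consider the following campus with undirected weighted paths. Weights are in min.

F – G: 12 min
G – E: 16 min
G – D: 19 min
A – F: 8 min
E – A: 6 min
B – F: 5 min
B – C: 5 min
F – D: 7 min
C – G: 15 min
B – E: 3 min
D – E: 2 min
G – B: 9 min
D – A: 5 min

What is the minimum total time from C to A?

14 min

Compare a few routes:
C - B - F - A: 5+5+8 = 18
C - B - E - A: 5+3+6 = 14
C - B - E - D - A: 5+3+2+5 = 15
The minimum is 14 min via C - B - E - A.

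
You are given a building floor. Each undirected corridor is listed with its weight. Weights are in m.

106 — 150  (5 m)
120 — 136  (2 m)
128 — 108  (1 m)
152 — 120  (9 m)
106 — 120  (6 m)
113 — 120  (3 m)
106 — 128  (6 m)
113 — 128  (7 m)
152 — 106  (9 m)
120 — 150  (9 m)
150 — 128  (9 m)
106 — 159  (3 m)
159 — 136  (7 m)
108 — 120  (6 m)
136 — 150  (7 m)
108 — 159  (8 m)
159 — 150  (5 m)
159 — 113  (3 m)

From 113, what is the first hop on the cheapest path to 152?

120

Enumerating some paths:
113 → 120 → 152: 3+9 = 12
113 → 159 → 106 → 152: 3+3+9 = 15
Cheapest is 113 → 120 → 152 at 12 m.
So from 113 the first move is to 120.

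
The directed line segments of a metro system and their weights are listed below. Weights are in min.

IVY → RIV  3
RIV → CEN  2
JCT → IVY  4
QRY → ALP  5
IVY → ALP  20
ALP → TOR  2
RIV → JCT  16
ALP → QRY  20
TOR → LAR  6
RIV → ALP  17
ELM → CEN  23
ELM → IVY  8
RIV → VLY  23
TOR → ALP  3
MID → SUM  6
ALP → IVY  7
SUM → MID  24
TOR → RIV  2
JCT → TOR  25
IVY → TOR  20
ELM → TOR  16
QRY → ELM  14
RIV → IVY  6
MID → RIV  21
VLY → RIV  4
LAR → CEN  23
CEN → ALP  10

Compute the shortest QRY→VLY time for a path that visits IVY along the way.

Best QRY to IVY: QRY–ALP–IVY costing 12
Best IVY to VLY: IVY–RIV–VLY costing 26
Total via IVY: 12 + 26 = 38 min.

38 min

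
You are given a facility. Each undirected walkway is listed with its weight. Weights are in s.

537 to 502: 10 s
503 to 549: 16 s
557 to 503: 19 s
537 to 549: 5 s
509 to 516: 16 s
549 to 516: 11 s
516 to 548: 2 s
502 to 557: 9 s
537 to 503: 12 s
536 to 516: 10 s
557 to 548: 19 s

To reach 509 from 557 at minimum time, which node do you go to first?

Candidate routes:
557 → 502 → 537 → 549 → 516 → 509: 9+10+5+11+16 = 51
557 → 503 → 549 → 516 → 509: 19+16+11+16 = 62
557 → 548 → 516 → 509: 19+2+16 = 37
The minimum is 37 s via 557 → 548 → 516 → 509.
So from 557 the first move is to 548.

548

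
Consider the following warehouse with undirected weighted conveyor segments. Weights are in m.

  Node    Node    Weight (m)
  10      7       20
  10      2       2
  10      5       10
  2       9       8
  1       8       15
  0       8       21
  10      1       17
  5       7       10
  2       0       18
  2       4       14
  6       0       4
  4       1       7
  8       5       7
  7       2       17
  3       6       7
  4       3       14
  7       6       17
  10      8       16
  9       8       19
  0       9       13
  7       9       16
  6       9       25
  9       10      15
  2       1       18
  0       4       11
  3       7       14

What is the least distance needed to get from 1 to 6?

22 m

Settle nodes by increasing distance from 1:
1: 0
4: 7  (via 1)
8: 15  (via 1)
10: 17  (via 1)
0: 18  (via 4)
2: 18  (via 1)
3: 21  (via 4)
5: 22  (via 8)
6: 22  (via 0)
Shortest route: 1 → 4 → 0 → 6 = 22 m.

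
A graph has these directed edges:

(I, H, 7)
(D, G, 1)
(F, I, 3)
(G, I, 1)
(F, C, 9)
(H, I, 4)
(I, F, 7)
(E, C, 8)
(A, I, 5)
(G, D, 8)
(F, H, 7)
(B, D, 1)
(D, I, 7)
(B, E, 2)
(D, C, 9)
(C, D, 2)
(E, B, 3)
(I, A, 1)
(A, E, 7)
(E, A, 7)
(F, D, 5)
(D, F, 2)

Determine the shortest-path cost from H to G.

Settle nodes by increasing distance from H:
H: 0
I: 4  (via H)
A: 5  (via I)
F: 11  (via I)
E: 12  (via A)
B: 15  (via E)
D: 16  (via F)
G: 17  (via D)
Shortest route: H–I–F–D–G = 17.

17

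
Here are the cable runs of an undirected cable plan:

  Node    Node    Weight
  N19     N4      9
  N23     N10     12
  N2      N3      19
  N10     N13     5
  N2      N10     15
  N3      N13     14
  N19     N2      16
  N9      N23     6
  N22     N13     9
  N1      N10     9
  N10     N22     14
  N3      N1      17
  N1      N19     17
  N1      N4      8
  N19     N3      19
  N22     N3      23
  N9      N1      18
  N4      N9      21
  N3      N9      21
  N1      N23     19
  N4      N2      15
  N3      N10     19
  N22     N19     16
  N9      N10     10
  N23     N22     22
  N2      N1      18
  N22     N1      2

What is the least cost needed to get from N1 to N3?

Shortest distances from N1:
N1: 0
N22: 2  (via N1)
N4: 8  (via N1)
N10: 9  (via N1)
N13: 11  (via N22)
N19: 17  (via N1)
N3: 17  (via N1)
Shortest route: N1 → N3 = 17.

17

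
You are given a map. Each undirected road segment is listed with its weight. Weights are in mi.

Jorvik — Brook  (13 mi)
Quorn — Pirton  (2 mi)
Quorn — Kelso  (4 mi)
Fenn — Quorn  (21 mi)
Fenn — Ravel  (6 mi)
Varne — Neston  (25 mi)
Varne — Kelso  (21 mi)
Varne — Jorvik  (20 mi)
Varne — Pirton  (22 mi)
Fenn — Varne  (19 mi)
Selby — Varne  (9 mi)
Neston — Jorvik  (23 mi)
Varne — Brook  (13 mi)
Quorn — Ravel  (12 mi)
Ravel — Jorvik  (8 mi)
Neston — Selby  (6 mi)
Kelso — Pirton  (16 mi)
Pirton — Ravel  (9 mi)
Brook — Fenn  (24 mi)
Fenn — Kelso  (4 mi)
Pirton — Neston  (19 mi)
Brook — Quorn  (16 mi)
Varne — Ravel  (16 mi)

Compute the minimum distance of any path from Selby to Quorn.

27 mi

Compare a few routes:
Selby - Neston - Pirton - Quorn: 6+19+2 = 27
Selby - Varne - Pirton - Quorn: 9+22+2 = 33
Selby - Varne - Kelso - Quorn: 9+21+4 = 34
Cheapest is Selby - Neston - Pirton - Quorn at 27 mi.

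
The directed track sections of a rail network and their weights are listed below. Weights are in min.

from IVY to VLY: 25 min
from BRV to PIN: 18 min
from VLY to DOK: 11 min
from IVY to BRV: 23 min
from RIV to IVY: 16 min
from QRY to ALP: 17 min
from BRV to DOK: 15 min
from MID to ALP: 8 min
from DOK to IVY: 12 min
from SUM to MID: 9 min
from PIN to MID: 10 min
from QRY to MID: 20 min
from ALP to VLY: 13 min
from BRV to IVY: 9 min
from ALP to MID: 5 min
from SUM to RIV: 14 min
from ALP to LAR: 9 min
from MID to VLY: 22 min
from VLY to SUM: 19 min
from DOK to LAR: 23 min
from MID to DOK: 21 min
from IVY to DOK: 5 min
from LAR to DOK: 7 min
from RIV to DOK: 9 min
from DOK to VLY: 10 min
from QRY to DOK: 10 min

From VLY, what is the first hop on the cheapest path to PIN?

Compare a few routes:
VLY - SUM - RIV - IVY - BRV - PIN: 19+14+16+23+18 = 90
VLY - SUM - MID - DOK - IVY - BRV - PIN: 19+9+21+12+23+18 = 102
VLY - SUM - RIV - DOK - IVY - BRV - PIN: 19+14+9+12+23+18 = 95
VLY - DOK - IVY - BRV - PIN: 11+12+23+18 = 64
Cheapest is VLY - DOK - IVY - BRV - PIN at 64 min.
So from VLY the first move is to DOK.

DOK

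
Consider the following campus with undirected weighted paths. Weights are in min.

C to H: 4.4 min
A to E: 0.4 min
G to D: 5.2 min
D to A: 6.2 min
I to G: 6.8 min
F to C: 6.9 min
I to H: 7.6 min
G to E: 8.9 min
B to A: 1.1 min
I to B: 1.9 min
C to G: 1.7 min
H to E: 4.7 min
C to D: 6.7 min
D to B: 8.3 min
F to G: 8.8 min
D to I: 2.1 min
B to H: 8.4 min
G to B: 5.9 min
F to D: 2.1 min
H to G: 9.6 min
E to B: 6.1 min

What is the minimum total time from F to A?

7.2 min

Shortest distances from F:
F: 0
D: 2.1  (via F)
I: 4.2  (via D)
B: 6.1  (via I)
C: 6.9  (via F)
A: 7.2  (via B)
Shortest route: F–D–I–B–A = 7.2 min.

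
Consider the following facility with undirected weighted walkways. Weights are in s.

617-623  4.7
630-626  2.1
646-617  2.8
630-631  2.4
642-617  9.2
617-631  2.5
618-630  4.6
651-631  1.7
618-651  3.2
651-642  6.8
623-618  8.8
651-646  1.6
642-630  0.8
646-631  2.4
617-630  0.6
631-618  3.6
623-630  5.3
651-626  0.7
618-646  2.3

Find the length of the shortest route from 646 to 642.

4.2 s

Compare a few routes:
646 - 617 - 630 - 642: 2.8+0.6+0.8 = 4.2
646 - 651 - 626 - 630 - 642: 1.6+0.7+2.1+0.8 = 5.2
The minimum is 4.2 s via 646 - 617 - 630 - 642.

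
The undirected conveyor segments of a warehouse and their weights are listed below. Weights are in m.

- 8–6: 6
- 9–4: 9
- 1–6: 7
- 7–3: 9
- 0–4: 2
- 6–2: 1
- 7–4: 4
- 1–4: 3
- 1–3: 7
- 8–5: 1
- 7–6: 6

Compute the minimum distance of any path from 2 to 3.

15 m

Shortest distances from 2:
2: 0
6: 1  (via 2)
7: 7  (via 6)
8: 7  (via 6)
1: 8  (via 6)
5: 8  (via 8)
4: 11  (via 7)
0: 13  (via 4)
3: 15  (via 1)
Shortest route: 2 → 6 → 1 → 3 = 15 m.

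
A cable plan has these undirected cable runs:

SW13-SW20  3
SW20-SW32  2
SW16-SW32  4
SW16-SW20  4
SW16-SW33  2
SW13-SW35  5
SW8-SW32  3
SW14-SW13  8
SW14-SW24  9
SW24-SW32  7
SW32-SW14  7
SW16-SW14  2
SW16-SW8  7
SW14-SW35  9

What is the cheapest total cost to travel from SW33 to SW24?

Shortest distances from SW33:
SW33: 0
SW16: 2  (via SW33)
SW14: 4  (via SW16)
SW32: 6  (via SW16)
SW20: 6  (via SW16)
SW13: 9  (via SW20)
SW8: 9  (via SW16)
SW35: 13  (via SW14)
SW24: 13  (via SW14)
Shortest route: SW33 → SW16 → SW14 → SW24 = 13.

13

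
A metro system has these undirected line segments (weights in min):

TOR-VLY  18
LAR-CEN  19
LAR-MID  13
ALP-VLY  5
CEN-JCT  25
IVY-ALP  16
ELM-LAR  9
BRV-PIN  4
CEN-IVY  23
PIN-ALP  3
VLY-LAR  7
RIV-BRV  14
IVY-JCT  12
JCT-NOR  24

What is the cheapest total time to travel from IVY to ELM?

Enumerating some paths:
IVY–CEN–LAR–ELM: 23+19+9 = 51
IVY–ALP–VLY–LAR–ELM: 16+5+7+9 = 37
Cheapest is IVY–ALP–VLY–LAR–ELM at 37 min.

37 min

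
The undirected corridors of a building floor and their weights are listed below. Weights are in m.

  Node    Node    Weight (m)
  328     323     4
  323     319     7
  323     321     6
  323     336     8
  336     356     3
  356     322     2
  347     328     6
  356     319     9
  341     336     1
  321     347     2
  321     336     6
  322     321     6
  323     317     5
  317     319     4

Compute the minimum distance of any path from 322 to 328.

Settle nodes by increasing distance from 322:
322: 0
356: 2  (via 322)
336: 5  (via 356)
341: 6  (via 336)
321: 6  (via 322)
347: 8  (via 321)
319: 11  (via 356)
323: 12  (via 321)
328: 14  (via 347)
Shortest route: 322–321–347–328 = 14 m.

14 m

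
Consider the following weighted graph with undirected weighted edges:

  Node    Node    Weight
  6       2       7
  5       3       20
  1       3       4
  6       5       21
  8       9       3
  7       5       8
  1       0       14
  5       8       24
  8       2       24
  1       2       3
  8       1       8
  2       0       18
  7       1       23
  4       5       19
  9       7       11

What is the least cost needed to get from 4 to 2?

Candidate routes:
4 - 5 - 3 - 1 - 2: 19+20+4+3 = 46
4 - 5 - 6 - 2: 19+21+7 = 47
Cheapest is 4 - 5 - 3 - 1 - 2 at 46.

46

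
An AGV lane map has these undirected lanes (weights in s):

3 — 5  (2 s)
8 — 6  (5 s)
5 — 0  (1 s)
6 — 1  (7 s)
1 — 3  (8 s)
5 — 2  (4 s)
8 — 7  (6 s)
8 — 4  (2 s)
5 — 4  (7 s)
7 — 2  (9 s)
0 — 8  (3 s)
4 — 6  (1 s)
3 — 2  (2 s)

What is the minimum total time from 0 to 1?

11 s

Running Dijkstra from 0:
0: 0
5: 1  (via 0)
3: 3  (via 5)
8: 3  (via 0)
2: 5  (via 5)
4: 5  (via 8)
6: 6  (via 4)
7: 9  (via 8)
1: 11  (via 3)
Shortest route: 0–5–3–1 = 11 s.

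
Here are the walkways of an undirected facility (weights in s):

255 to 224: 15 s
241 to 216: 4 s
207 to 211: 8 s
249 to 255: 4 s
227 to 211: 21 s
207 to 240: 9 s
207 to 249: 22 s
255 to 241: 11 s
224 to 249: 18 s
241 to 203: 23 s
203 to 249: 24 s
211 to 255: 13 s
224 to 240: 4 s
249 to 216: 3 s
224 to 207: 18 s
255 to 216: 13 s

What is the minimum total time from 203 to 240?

Running Dijkstra from 203:
203: 0
241: 23  (via 203)
249: 24  (via 203)
216: 27  (via 241)
255: 28  (via 249)
211: 41  (via 255)
224: 42  (via 249)
207: 46  (via 249)
240: 46  (via 224)
Shortest route: 203–249–224–240 = 46 s.

46 s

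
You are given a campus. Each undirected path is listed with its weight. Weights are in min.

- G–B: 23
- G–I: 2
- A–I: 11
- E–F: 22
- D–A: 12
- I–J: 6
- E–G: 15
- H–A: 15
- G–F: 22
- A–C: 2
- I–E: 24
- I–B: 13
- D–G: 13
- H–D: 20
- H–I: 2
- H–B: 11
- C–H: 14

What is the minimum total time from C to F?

Candidate routes:
C - A - D - G - F: 2+12+13+22 = 49
C - H - I - G - F: 14+2+2+22 = 40
C - A - I - G - F: 2+11+2+22 = 37
C - A - H - I - G - F: 2+15+2+2+22 = 43
The minimum is 37 min via C - A - I - G - F.

37 min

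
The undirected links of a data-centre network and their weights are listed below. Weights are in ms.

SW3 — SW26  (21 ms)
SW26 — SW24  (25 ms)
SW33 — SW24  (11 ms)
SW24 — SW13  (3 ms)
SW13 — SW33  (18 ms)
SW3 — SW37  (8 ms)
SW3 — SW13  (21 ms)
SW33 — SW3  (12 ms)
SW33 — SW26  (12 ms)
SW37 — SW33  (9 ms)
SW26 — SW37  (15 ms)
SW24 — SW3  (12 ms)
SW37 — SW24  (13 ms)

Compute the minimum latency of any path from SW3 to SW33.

Enumerating some paths:
SW3 - SW37 - SW33: 8+9 = 17
SW3 - SW33: 12 = 12
Cheapest is SW3 - SW33 at 12 ms.

12 ms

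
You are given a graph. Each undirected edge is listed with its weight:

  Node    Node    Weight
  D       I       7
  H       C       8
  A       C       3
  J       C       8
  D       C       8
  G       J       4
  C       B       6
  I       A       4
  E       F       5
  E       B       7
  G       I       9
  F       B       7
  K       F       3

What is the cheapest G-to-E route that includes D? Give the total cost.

Shortest G→D: G → I → D = 16
Best D to E: D → C → B → E costing 21
Total via D: 16 + 21 = 37.

37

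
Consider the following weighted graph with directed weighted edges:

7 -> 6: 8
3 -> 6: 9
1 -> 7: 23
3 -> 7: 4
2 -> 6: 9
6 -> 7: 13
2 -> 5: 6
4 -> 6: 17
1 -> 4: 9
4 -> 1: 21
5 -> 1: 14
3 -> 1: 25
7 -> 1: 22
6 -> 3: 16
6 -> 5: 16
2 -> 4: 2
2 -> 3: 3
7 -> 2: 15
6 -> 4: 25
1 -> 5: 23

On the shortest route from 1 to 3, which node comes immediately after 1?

7

Candidate routes:
1 → 7 → 2 → 3: 23+15+3 = 41
1 → 7 → 6 → 3: 23+8+16 = 47
1 → 4 → 6 → 3: 9+17+16 = 42
The minimum is 41 via 1 → 7 → 2 → 3.
So from 1 the first move is to 7.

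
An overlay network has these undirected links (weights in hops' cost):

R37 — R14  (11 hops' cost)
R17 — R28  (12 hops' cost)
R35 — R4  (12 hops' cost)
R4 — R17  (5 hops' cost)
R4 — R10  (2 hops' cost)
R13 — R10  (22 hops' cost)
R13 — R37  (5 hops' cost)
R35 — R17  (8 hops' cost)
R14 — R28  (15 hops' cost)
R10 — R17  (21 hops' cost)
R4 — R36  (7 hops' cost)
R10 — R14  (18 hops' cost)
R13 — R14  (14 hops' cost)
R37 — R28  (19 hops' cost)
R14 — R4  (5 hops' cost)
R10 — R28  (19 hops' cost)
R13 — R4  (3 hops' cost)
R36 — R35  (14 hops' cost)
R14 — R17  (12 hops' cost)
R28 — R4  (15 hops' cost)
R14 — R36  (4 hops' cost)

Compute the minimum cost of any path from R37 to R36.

15 hops' cost

Running Dijkstra from R37:
R37: 0
R13: 5  (via R37)
R4: 8  (via R13)
R10: 10  (via R4)
R14: 11  (via R37)
R17: 13  (via R4)
R36: 15  (via R4)
Shortest route: R37 → R13 → R4 → R36 = 15 hops' cost.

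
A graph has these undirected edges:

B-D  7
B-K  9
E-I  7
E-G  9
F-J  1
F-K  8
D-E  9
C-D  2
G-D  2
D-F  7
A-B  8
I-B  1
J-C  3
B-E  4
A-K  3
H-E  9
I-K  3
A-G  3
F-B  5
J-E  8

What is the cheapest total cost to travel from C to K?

Compare a few routes:
C–D–G–A–K: 2+2+3+3 = 10
C–J–F–B–I–K: 3+1+5+1+3 = 13
C–D–B–I–K: 2+7+1+3 = 13
C–J–F–K: 3+1+8 = 12
The minimum is 10 via C–D–G–A–K.

10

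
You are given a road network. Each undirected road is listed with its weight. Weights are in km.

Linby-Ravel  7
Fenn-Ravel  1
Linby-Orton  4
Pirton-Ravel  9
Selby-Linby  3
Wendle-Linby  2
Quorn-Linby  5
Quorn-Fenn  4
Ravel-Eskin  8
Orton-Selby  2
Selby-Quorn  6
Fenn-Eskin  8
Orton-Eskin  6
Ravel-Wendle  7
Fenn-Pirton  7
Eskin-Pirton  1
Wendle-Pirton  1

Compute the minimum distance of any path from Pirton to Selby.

6 km

Settle nodes by increasing distance from Pirton:
Pirton: 0
Eskin: 1  (via Pirton)
Wendle: 1  (via Pirton)
Linby: 3  (via Wendle)
Selby: 6  (via Linby)
Shortest route: Pirton–Wendle–Linby–Selby = 6 km.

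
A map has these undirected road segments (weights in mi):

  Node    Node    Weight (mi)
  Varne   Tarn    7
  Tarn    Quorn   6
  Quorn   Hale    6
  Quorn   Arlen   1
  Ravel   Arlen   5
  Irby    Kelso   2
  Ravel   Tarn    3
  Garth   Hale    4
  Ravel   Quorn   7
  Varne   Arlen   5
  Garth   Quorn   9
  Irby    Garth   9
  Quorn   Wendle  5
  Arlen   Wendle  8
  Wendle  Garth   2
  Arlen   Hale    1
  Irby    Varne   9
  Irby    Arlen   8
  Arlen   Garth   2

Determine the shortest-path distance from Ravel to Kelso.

Settle nodes by increasing distance from Ravel:
Ravel: 0
Tarn: 3  (via Ravel)
Arlen: 5  (via Ravel)
Hale: 6  (via Arlen)
Quorn: 6  (via Arlen)
Garth: 7  (via Arlen)
Wendle: 9  (via Garth)
Varne: 10  (via Tarn)
Irby: 13  (via Arlen)
Kelso: 15  (via Irby)
Shortest route: Ravel → Arlen → Irby → Kelso = 15 mi.

15 mi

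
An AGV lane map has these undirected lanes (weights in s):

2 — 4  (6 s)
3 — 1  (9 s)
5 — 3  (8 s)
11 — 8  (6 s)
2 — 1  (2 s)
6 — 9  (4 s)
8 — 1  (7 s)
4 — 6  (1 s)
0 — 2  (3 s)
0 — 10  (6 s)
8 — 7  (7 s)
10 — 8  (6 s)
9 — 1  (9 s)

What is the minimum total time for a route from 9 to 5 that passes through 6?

Shortest 9→6: 9 → 6 = 4
Best 6 to 5: 6 → 4 → 2 → 1 → 3 → 5 costing 26
Total via 6: 4 + 26 = 30 s.

30 s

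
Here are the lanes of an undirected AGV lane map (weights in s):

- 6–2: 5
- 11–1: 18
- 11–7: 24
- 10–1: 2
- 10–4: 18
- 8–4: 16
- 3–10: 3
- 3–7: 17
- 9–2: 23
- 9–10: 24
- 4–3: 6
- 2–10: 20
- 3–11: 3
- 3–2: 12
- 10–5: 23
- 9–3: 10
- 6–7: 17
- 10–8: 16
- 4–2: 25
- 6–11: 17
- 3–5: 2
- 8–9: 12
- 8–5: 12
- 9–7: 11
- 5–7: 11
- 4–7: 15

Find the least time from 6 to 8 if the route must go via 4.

39 s

Shortest 6→4: 6–2–3–4 = 23
Shortest 4→8: 4–8 = 16
Total via 4: 23 + 16 = 39 s.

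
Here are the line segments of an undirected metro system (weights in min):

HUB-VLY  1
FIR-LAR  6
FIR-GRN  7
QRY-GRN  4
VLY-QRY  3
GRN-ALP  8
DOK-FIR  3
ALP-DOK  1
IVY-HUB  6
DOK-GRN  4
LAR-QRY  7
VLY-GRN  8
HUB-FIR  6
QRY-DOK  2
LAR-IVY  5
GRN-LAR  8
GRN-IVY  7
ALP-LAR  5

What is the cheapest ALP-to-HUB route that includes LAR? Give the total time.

16 min

Shortest ALP→LAR: ALP → LAR = 5
Shortest LAR→HUB: LAR → IVY → HUB = 11
Total via LAR: 5 + 11 = 16 min.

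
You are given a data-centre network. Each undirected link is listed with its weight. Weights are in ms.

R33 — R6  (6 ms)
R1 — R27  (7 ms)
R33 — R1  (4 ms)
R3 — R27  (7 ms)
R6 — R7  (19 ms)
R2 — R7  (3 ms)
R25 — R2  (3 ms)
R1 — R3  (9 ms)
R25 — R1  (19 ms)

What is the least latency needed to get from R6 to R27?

Enumerating some paths:
R6 - R33 - R1 - R27: 6+4+7 = 17
R6 - R33 - R1 - R3 - R27: 6+4+9+7 = 26
The minimum is 17 ms via R6 - R33 - R1 - R27.

17 ms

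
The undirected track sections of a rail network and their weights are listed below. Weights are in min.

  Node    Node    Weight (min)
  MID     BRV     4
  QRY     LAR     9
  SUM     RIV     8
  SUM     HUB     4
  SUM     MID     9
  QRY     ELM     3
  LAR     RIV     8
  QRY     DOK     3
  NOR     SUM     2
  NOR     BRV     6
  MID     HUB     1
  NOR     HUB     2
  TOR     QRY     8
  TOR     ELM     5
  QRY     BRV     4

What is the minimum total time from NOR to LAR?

18 min

Enumerating some paths:
NOR → BRV → QRY → LAR: 6+4+9 = 19
NOR → SUM → RIV → LAR: 2+8+8 = 18
Cheapest is NOR → SUM → RIV → LAR at 18 min.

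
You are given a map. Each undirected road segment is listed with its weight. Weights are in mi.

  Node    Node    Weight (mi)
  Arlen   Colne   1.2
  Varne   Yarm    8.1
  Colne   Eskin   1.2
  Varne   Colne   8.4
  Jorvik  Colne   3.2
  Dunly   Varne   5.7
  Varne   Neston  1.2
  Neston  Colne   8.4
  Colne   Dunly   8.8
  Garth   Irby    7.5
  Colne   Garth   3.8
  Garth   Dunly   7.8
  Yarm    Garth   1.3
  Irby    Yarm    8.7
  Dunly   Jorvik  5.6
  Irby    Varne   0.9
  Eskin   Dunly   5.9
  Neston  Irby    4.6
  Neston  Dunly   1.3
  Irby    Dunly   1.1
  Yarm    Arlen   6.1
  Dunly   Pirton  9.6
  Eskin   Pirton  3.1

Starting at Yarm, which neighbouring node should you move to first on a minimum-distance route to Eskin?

Enumerating some paths:
Yarm → Arlen → Colne → Eskin: 6.1+1.2+1.2 = 8.5
Yarm → Garth → Colne → Eskin: 1.3+3.8+1.2 = 6.3
Yarm → Garth → Dunly → Eskin: 1.3+7.8+5.9 = 15
Cheapest is Yarm → Garth → Colne → Eskin at 6.3 mi.
So from Yarm the first move is to Garth.

Garth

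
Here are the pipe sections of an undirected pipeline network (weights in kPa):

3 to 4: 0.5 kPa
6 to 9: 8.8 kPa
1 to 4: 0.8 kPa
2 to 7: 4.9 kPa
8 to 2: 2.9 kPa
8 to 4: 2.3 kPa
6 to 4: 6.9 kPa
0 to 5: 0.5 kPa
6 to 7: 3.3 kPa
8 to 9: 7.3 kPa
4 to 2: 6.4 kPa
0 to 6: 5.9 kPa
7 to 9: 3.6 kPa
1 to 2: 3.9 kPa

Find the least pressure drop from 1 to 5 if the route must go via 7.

Best 1 to 7: 1 → 2 → 7 costing 8.8
Best 7 to 5: 7 → 6 → 0 → 5 costing 9.7
Total via 7: 8.8 + 9.7 = 18.5 kPa.

18.5 kPa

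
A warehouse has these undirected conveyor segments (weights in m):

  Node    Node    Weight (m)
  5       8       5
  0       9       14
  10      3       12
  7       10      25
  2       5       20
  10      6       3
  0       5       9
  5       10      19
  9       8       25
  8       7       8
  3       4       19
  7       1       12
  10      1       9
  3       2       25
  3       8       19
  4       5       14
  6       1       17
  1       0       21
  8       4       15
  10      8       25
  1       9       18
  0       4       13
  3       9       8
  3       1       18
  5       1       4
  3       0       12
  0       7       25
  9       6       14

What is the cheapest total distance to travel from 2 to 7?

33 m

Settle nodes by increasing distance from 2:
2: 0
5: 20  (via 2)
1: 24  (via 5)
3: 25  (via 2)
8: 25  (via 5)
0: 29  (via 5)
7: 33  (via 8)
Shortest route: 2 → 5 → 8 → 7 = 33 m.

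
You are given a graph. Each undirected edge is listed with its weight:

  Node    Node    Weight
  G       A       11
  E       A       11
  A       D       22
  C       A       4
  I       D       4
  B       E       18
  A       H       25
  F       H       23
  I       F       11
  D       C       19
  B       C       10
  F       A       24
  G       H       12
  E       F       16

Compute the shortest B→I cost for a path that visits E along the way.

Best B to E: B–E costing 18
Shortest E→I: E–F–I = 27
Total via E: 18 + 27 = 45.

45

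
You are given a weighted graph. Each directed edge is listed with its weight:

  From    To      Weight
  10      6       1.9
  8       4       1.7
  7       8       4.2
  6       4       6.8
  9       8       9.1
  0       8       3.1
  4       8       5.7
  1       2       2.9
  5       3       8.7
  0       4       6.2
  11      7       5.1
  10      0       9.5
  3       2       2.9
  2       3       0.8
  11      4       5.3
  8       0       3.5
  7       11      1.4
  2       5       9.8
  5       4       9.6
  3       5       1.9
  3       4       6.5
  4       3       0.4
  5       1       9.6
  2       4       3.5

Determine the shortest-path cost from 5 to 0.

18.8

Shortest distances from 5:
5: 0
3: 8.7  (via 5)
1: 9.6  (via 5)
4: 9.6  (via 5)
2: 11.6  (via 3)
8: 15.3  (via 4)
0: 18.8  (via 8)
Shortest route: 5 → 4 → 8 → 0 = 18.8.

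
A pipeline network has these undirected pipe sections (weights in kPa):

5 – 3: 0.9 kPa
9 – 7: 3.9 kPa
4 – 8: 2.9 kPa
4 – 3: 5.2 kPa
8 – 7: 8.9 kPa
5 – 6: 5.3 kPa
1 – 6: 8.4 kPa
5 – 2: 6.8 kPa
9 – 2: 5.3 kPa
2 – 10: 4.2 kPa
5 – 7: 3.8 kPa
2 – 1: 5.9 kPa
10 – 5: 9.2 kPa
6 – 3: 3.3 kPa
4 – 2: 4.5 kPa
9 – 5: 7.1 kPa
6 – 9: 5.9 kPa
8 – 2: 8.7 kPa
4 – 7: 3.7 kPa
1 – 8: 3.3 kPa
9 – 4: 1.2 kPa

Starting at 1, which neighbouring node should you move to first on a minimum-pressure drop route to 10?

Enumerating some paths:
1 → 2 → 10: 5.9+4.2 = 10.1
1 → 8 → 4 → 9 → 2 → 10: 3.3+2.9+1.2+5.3+4.2 = 16.9
1 → 8 → 4 → 2 → 10: 3.3+2.9+4.5+4.2 = 14.9
1 → 8 → 2 → 10: 3.3+8.7+4.2 = 16.2
The minimum is 10.1 kPa via 1 → 2 → 10.
So from 1 the first move is to 2.

2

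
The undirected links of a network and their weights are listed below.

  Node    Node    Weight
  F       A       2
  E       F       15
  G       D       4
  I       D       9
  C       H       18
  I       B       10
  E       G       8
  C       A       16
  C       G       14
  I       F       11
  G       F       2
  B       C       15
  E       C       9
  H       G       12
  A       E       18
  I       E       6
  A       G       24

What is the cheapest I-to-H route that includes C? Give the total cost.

Shortest I→C: I → E → C = 15
Best C to H: C → H costing 18
Total via C: 15 + 18 = 33.

33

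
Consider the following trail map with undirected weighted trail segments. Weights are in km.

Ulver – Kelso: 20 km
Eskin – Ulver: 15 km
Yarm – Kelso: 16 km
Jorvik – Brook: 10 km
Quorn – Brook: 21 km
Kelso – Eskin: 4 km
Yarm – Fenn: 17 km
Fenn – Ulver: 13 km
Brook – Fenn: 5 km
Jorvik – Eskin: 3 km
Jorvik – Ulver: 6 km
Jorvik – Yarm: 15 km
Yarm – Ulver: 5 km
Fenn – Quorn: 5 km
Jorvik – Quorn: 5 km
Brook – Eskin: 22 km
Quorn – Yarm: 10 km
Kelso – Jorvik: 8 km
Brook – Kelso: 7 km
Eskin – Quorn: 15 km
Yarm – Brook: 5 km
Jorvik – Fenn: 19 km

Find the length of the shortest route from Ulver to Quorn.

11 km

Compare a few routes:
Ulver–Jorvik–Quorn: 6+5 = 11
Ulver–Yarm–Quorn: 5+10 = 15
Cheapest is Ulver–Jorvik–Quorn at 11 km.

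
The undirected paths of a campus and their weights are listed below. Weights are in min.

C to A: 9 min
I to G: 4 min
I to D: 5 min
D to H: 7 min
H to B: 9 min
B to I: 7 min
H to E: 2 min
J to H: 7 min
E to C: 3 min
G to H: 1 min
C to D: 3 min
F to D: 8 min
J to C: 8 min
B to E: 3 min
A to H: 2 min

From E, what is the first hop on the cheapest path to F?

Compare a few routes:
E–H–D–F: 2+7+8 = 17
E–C–D–F: 3+3+8 = 14
Cheapest is E–C–D–F at 14 min.
So from E the first move is to C.

C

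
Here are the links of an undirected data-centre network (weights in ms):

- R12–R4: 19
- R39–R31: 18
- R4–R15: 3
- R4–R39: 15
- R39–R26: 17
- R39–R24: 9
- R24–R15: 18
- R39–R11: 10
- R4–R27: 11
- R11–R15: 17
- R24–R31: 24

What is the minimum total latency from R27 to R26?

43 ms

Shortest distances from R27:
R27: 0
R4: 11  (via R27)
R15: 14  (via R4)
R39: 26  (via R4)
R12: 30  (via R4)
R11: 31  (via R15)
R24: 32  (via R15)
R26: 43  (via R39)
Shortest route: R27 → R4 → R39 → R26 = 43 ms.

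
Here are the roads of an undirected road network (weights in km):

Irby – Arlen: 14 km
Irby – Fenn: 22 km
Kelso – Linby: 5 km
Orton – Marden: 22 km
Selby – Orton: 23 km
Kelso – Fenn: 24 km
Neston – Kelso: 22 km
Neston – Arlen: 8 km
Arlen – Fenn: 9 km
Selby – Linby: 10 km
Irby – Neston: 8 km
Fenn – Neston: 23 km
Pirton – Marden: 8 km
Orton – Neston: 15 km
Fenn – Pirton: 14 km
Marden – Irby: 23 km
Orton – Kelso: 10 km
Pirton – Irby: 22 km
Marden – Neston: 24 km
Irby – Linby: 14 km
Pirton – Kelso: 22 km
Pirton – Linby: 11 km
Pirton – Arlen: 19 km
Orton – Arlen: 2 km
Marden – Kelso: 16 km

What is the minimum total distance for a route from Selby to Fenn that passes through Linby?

35 km

Best Selby to Linby: Selby → Linby costing 10
Shortest Linby→Fenn: Linby → Pirton → Fenn = 25
Total via Linby: 10 + 25 = 35 km.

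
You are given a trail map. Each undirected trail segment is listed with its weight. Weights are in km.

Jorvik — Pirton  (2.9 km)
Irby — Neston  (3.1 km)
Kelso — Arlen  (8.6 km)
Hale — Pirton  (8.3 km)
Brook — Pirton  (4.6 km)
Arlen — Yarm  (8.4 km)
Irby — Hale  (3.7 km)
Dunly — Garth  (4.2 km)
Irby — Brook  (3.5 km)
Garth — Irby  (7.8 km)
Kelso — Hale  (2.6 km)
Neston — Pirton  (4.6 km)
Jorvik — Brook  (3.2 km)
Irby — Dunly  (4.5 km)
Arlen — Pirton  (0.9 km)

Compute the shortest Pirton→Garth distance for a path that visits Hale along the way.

Best Pirton to Hale: Pirton → Hale costing 8.3
Best Hale to Garth: Hale → Irby → Garth costing 11.5
Total via Hale: 8.3 + 11.5 = 19.8 km.

19.8 km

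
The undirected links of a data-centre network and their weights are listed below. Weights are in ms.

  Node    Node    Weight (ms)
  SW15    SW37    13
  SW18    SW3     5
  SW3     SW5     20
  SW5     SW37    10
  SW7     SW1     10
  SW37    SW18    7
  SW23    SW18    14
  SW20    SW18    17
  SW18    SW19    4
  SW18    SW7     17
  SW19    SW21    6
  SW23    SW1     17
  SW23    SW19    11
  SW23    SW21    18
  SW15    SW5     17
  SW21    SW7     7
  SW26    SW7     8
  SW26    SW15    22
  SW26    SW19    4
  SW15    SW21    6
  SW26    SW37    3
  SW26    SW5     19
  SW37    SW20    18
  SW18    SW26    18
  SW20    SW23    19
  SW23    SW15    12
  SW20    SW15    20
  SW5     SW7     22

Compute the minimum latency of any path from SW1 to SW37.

21 ms

Shortest distances from SW1:
SW1: 0
SW7: 10  (via SW1)
SW23: 17  (via SW1)
SW21: 17  (via SW7)
SW26: 18  (via SW7)
SW37: 21  (via SW26)
Shortest route: SW1–SW7–SW26–SW37 = 21 ms.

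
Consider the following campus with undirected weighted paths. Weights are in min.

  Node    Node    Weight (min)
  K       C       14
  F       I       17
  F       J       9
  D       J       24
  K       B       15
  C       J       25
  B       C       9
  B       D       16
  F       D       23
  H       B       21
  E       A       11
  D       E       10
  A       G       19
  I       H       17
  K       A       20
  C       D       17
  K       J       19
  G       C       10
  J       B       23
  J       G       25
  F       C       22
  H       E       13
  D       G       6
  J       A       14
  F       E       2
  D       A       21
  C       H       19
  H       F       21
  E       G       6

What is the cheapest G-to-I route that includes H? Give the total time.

Best G to H: G → E → H costing 19
Best H to I: H → I costing 17
Total via H: 19 + 17 = 36 min.

36 min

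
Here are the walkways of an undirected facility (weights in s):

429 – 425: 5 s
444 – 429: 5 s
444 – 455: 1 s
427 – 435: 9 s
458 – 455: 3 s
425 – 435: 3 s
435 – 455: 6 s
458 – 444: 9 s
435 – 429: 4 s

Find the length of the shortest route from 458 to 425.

Running Dijkstra from 458:
458: 0
455: 3  (via 458)
444: 4  (via 455)
435: 9  (via 455)
429: 9  (via 444)
425: 12  (via 435)
Shortest route: 458 → 455 → 435 → 425 = 12 s.

12 s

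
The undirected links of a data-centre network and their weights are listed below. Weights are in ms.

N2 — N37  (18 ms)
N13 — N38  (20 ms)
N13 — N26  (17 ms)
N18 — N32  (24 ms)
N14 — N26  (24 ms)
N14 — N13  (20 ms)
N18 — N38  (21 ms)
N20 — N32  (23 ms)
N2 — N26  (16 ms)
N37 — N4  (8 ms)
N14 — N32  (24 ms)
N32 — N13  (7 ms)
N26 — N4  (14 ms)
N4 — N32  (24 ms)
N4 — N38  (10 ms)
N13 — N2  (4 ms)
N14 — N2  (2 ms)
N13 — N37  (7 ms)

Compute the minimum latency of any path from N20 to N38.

Candidate routes:
N20–N32–N13–N38: 23+7+20 = 50
N20–N32–N13–N37–N4–N38: 23+7+7+8+10 = 55
Cheapest is N20–N32–N13–N38 at 50 ms.

50 ms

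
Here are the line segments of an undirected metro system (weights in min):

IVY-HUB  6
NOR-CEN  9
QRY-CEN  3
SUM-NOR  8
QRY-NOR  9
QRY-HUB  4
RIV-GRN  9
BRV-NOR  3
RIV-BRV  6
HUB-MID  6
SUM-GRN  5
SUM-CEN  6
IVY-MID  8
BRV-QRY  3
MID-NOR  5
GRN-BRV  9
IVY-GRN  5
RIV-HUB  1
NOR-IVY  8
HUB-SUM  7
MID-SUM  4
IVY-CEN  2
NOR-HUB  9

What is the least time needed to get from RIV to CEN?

Running Dijkstra from RIV:
RIV: 0
HUB: 1  (via RIV)
QRY: 5  (via HUB)
BRV: 6  (via RIV)
MID: 7  (via HUB)
IVY: 7  (via HUB)
CEN: 8  (via QRY)
Shortest route: RIV–HUB–QRY–CEN = 8 min.

8 min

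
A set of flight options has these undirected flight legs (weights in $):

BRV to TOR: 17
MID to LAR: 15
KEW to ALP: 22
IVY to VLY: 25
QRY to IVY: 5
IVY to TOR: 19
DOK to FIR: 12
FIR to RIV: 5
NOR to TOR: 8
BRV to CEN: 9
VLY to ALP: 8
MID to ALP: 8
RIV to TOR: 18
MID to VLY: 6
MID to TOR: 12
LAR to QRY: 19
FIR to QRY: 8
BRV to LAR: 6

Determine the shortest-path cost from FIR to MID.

$35

Shortest distances from FIR:
FIR: 0
RIV: 5  (via FIR)
QRY: 8  (via FIR)
DOK: 12  (via FIR)
IVY: 13  (via QRY)
TOR: 23  (via RIV)
LAR: 27  (via QRY)
NOR: 31  (via TOR)
BRV: 33  (via LAR)
MID: 35  (via TOR)
Shortest route: FIR–RIV–TOR–MID = $35.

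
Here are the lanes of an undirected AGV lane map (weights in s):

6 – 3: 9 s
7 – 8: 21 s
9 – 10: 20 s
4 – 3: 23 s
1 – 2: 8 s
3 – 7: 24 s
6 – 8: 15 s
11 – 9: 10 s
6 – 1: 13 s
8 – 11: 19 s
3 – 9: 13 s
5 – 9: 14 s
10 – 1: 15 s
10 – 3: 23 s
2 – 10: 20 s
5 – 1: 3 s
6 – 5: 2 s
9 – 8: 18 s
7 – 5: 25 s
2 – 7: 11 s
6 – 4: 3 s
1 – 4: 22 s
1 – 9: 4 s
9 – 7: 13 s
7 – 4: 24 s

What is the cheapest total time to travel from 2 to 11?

22 s

Settle nodes by increasing distance from 2:
2: 0
1: 8  (via 2)
5: 11  (via 1)
7: 11  (via 2)
9: 12  (via 1)
6: 13  (via 5)
4: 16  (via 6)
10: 20  (via 2)
3: 22  (via 6)
11: 22  (via 9)
Shortest route: 2–1–9–11 = 22 s.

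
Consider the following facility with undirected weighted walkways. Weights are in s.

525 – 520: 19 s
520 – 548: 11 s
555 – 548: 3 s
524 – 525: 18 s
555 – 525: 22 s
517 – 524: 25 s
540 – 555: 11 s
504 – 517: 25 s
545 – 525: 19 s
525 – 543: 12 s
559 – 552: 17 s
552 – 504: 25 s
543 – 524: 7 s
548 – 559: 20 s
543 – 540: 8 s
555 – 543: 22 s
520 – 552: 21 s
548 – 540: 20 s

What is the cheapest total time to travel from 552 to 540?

46 s

Enumerating some paths:
552 - 520 - 548 - 540: 21+11+20 = 52
552 - 520 - 548 - 555 - 540: 21+11+3+11 = 46
552 - 559 - 548 - 555 - 540: 17+20+3+11 = 51
The minimum is 46 s via 552 - 520 - 548 - 555 - 540.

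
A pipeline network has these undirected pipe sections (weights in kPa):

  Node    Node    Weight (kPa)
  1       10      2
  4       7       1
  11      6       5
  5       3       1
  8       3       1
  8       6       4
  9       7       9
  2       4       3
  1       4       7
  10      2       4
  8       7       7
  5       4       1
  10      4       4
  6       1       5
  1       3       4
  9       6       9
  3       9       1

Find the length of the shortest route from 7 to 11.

Candidate routes:
7–4–5–3–8–6–11: 1+1+1+1+4+5 = 13
7–8–6–11: 7+4+5 = 16
7–4–5–3–1–6–11: 1+1+1+4+5+5 = 17
7–4–10–1–6–11: 1+4+2+5+5 = 17
The minimum is 13 kPa via 7–4–5–3–8–6–11.

13 kPa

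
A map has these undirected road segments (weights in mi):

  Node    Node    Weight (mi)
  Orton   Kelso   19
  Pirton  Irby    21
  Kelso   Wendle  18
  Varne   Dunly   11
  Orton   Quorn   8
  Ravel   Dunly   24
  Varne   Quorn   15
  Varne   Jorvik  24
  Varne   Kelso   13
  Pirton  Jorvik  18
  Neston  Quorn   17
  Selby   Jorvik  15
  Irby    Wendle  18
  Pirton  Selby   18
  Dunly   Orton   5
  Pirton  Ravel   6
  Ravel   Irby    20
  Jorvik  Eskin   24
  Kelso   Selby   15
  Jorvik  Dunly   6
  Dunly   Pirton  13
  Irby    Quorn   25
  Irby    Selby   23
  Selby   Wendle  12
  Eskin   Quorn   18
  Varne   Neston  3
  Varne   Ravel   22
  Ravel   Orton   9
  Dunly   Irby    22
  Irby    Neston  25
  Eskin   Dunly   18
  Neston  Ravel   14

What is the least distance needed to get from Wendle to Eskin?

51 mi

Settle nodes by increasing distance from Wendle:
Wendle: 0
Selby: 12  (via Wendle)
Irby: 18  (via Wendle)
Kelso: 18  (via Wendle)
Jorvik: 27  (via Selby)
Pirton: 30  (via Selby)
Varne: 31  (via Kelso)
Dunly: 33  (via Jorvik)
Neston: 34  (via Varne)
Ravel: 36  (via Pirton)
Orton: 37  (via Kelso)
Quorn: 43  (via Irby)
Eskin: 51  (via Jorvik)
Shortest route: Wendle–Selby–Jorvik–Eskin = 51 mi.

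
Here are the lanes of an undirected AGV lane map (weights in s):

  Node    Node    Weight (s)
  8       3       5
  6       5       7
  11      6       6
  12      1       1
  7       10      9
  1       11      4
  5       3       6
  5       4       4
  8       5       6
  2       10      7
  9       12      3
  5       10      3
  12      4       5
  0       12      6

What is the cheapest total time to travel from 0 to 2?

Candidate routes:
0–12–4–5–10–2: 6+5+4+3+7 = 25
0–12–1–11–6–5–10–2: 6+1+4+6+7+3+7 = 34
Cheapest is 0–12–4–5–10–2 at 25 s.

25 s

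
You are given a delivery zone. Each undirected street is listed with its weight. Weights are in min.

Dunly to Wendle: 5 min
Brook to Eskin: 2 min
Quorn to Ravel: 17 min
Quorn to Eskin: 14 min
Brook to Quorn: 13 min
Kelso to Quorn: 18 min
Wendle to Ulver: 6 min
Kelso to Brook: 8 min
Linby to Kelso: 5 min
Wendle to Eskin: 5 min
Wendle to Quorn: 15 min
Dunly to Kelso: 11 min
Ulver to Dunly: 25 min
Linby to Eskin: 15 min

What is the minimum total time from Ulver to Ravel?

38 min

Compare a few routes:
Ulver → Wendle → Quorn → Ravel: 6+15+17 = 38
Ulver → Wendle → Eskin → Brook → Quorn → Ravel: 6+5+2+13+17 = 43
Ulver → Wendle → Eskin → Quorn → Ravel: 6+5+14+17 = 42
Cheapest is Ulver → Wendle → Quorn → Ravel at 38 min.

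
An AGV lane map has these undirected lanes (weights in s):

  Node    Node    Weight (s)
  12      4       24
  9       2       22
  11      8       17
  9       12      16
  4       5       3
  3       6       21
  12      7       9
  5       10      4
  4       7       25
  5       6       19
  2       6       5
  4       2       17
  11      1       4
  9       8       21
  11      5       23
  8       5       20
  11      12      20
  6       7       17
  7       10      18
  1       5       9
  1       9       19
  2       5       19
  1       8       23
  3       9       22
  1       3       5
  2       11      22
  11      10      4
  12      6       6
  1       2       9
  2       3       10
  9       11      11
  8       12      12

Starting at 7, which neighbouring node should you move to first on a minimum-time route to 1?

Compare a few routes:
7–10–11–1: 18+4+4 = 26
7–12–6–2–1: 9+6+5+9 = 29
7–10–5–1: 18+4+9 = 31
The minimum is 26 s via 7–10–11–1.
So from 7 the first move is to 10.

10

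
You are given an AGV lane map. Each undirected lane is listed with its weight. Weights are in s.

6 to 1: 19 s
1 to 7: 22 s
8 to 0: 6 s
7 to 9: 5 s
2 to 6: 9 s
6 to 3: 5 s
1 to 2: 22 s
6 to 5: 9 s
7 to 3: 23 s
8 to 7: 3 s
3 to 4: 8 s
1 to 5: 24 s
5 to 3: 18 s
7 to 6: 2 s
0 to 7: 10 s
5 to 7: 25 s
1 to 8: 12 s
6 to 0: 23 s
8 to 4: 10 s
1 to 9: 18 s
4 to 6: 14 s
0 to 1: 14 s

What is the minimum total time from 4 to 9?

18 s

Candidate routes:
4–3–6–7–9: 8+5+2+5 = 20
4–8–7–9: 10+3+5 = 18
4–6–7–9: 14+2+5 = 21
The minimum is 18 s via 4–8–7–9.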